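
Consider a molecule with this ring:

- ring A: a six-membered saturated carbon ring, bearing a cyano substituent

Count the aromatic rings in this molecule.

0

Ring A has only sp³ atoms, so it is not fully conjugated — not aromatic (cyclohexane).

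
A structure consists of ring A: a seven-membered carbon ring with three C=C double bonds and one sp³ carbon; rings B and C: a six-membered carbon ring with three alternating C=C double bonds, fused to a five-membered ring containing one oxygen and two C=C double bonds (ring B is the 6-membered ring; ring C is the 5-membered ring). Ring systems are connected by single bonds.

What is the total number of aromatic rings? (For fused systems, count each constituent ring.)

Ring A has one sp³ carbon, so it is not fully conjugated — not aromatic (cycloheptatriene).
Rings B and C form a fused bicyclic system (with one oxygen) with 9 sp² atoms and 10 π electrons from ring double bonds plus a heteroatom lone pair. 10 = 4(2)+2, so the system is aromatic and both rings count as aromatic (benzofuran).
Aromatic: B, C. Total: 2.

2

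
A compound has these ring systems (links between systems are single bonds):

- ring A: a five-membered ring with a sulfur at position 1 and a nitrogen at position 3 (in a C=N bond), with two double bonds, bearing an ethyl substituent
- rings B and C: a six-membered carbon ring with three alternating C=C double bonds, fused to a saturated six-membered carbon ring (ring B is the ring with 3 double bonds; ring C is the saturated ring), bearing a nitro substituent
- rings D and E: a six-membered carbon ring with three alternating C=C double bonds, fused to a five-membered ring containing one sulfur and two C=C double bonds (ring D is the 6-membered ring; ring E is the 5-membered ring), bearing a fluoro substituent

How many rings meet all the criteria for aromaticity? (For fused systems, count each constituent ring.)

Ring A is planar and fully conjugated; 2 ring double bonds (4 π electrons) plus a heteroatom lone pair (2) give 6 π electrons. 6 = 4(1)+2, so ring A is aromatic (thiazole).
Ring B is planar and fully conjugated; 3 ring double bonds give 6 π electrons. That satisfies 4n+2 with n=1, so ring B is aromatic (benzene ring).
Ring C has four sp³ carbons, so it is not fully conjugated — not aromatic (cyclohexane ring).
Rings D and E form a fused bicyclic system (with one sulfur) with 9 sp² atoms and 10 π electrons from ring double bonds plus a heteroatom lone pair. 10 = 4(2)+2, so the system is aromatic and both rings count as aromatic (benzothiophene).
Aromatic: A, B, D, E. Total: 4.

4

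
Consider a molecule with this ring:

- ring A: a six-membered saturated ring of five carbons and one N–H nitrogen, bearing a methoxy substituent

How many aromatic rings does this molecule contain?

Ring A has only sp³ atoms, so it is not fully conjugated — not aromatic (piperidine).

0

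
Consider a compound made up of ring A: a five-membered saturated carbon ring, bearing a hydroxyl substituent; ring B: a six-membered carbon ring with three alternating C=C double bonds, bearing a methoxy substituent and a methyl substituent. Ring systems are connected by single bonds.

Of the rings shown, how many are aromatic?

1

Ring A has only sp³ atoms, so it is not fully conjugated — not aromatic (cyclopentane).
Ring B is planar and fully conjugated; 3 ring double bonds give 6 π electrons. 6 = 4(1)+2, so ring B is aromatic (benzene).
Aromatic: B. Total: 1.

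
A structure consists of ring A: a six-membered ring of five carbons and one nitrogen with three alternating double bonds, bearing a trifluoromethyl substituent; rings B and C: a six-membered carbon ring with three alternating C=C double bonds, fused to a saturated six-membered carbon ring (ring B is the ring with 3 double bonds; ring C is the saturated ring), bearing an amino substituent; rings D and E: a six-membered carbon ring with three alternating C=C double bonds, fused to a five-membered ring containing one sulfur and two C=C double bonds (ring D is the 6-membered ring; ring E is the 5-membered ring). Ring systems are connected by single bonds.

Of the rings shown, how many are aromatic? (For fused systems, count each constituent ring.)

4

Ring A is planar and fully conjugated; 3 ring double bonds give 6 π electrons. That satisfies 4n+2 with n=1, so ring A is aromatic (pyridine).
Ring B has a continuous p-orbital overlap around the ring; 3 ring double bonds give 6 π electrons. That satisfies 4n+2 with n=1, so ring B is aromatic (benzene ring).
Ring C has four sp³ carbons, so it is not fully conjugated — not aromatic (cyclohexane ring).
Rings D and E form a fused bicyclic system (with one sulfur) with 9 sp² atoms and 10 π electrons from ring double bonds plus a heteroatom lone pair. 10 = 4(2)+2, so the system is aromatic and both rings count as aromatic (benzothiophene).
Aromatic: A, B, D, E. Total: 4.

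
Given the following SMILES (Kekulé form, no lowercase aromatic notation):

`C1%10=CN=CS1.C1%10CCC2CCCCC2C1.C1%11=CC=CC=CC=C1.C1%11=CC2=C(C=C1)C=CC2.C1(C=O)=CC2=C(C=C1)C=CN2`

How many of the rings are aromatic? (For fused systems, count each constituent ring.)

4

The SMILES encodes a five-membered ring with a sulfur at position 1 and a nitrogen at position 3 (in a C=N bond), with two double bonds; two fused six-membered saturated carbon rings; an eight-membered carbon ring with four alternating C=C double bonds; a six-membered carbon ring with three alternating C=C double bonds, fused to a five-membered carbon ring containing one C=C double bond and one sp³ carbon; a six-membered carbon ring with three alternating C=C double bonds, fused to a five-membered ring containing one N–H nitrogen and two C=C double bonds.
The 5-membered ring with one sulfur and one =N– is planar and fully conjugated; 2 ring double bonds (4 π electrons) plus a heteroatom lone pair (2) give 6 π electrons. 6 = 4(1)+2, so it is aromatic (thiazole).
The 6-membered ring has only sp³ atoms, so it is not fully conjugated — not aromatic (cyclohexane ring).
The second 6-membered ring has only sp³ atoms, so it is not fully conjugated — not aromatic (cyclohexane ring).
The 8-membered ring has only sp² ring atoms; a planar conformation would have a fully conjugated π system of 8 electrons. But 8 = 4(2), which is 4n not 4n+2, so it is not aromatic (cyclooctatetraene) — cyclooctatetraene distorts into a non-planar tub to avoid antiaromaticity.
The third 6-membered ring is fully conjugated (every ring atom contributes a p orbital); 3 ring double bonds give 6 π electrons. That satisfies 4n+2 with n=1, so it is aromatic (benzene ring).
The 5-membered ring has one sp³ carbon, so it is not fully conjugated — not aromatic (cyclopentene ring).
The fused 6/5-membered bicyclic (with one N–H) is a single π system with 9 sp² atoms and 10 π electrons from ring double bonds plus a heteroatom lone pair. 10 = 4(2)+2, so the system is aromatic and both rings count as aromatic (indole).
4 of the 8 rings are aromatic. Total: 4.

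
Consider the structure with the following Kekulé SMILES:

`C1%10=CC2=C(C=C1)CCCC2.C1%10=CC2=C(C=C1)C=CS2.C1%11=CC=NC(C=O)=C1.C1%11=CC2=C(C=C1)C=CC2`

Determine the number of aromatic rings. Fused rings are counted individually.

The SMILES encodes a six-membered carbon ring with three alternating C=C double bonds, fused to a saturated six-membered carbon ring; a six-membered carbon ring with three alternating C=C double bonds, fused to a five-membered ring containing one sulfur and two C=C double bonds; a six-membered ring of five carbons and one nitrogen with three alternating double bonds; a six-membered carbon ring with three alternating C=C double bonds, fused to a five-membered carbon ring containing one C=C double bond and one sp³ carbon.
The 6-membered ring is fully conjugated (every ring atom contributes a p orbital); 3 ring double bonds give 6 π electrons. Since 6 = 4n+2 (n=1), it is aromatic (benzene ring).
The second 6-membered ring has four sp³ carbons, so it is not fully conjugated — not aromatic (cyclohexane ring).
The fused 6/5-membered bicyclic (with one sulfur) is a single π system with 9 sp² atoms and 10 π electrons from ring double bonds plus a heteroatom lone pair. 10 = 4(2)+2, so the system is aromatic and both rings count as aromatic (benzothiophene).
The 6-membered ring with one nitrogen is fully conjugated (every ring atom contributes a p orbital); 3 ring double bonds give 6 π electrons. Since 6 = 4n+2 (n=1), it is aromatic (pyridine).
The third 6-membered ring is planar and fully conjugated; 3 ring double bonds give 6 π electrons. 6 = 4(1)+2, so it is aromatic (benzene ring).
The 5-membered ring has one sp³ carbon, so it is not fully conjugated — not aromatic (cyclopentene ring).
5 of the 7 rings are aromatic. Total: 5.

5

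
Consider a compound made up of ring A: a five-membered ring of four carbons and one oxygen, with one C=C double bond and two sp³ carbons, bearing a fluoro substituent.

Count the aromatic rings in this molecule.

Ring A has two sp³ carbons, so it is not fully conjugated — not aromatic (2,3-dihydrofuran).

0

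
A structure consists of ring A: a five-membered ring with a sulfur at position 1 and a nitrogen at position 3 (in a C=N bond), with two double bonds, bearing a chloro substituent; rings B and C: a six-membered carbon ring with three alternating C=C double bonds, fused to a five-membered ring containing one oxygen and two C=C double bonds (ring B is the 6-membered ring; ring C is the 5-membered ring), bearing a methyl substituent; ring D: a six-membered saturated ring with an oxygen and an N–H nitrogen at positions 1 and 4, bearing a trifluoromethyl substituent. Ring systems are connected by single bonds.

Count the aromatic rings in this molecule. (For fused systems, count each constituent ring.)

Ring A has a continuous p-orbital overlap around the ring; 2 ring double bonds (4 π electrons) plus a heteroatom lone pair (2) give 6 π electrons. 6 = 4(1)+2, so ring A is aromatic (thiazole).
Rings B and C form a fused bicyclic system (with one oxygen) with 9 sp² atoms and 10 π electrons from ring double bonds plus a heteroatom lone pair. 10 = 4(2)+2, so the system is aromatic and both rings count as aromatic (benzofuran).
Ring D has only sp³ atoms, so it is not fully conjugated — not aromatic (morpholine).
Aromatic: A, B, C. Total: 3.

3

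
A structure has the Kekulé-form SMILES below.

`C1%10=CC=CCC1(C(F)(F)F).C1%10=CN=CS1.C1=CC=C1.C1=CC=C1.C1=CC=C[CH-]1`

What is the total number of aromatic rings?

The SMILES encodes a six-membered carbon ring with two conjugated C=C double bonds and two sp³ carbons; a five-membered ring with a sulfur at position 1 and a nitrogen at position 3 (in a C=N bond), with two double bonds; a four-membered carbon ring with two alternating C=C double bonds; a four-membered carbon ring with two alternating C=C double bonds; a five-membered all-carbon ring bearing a negative charge on one carbon, with two C=C double bonds.
The 6-membered ring has two sp³ carbons, so it is not fully conjugated — not aromatic (1,3-cyclohexadiene).
The 5-membered ring with one sulfur and one =N– is planar and fully conjugated; 2 ring double bonds (4 π electrons) plus a heteroatom lone pair (2) give 6 π electrons. Since 6 = 4n+2 (n=1), it is aromatic (thiazole).
The 4-membered ring has only sp² ring atoms; a planar conformation would have a fully conjugated π system of 4 electrons. But 4 = 4(1), which is 4n not 4n+2, so it is not aromatic (cyclobutadiene) — cyclobutadiene is antiaromatic and distorts to a rectangle.
The second 4-membered ring has only sp² ring atoms; a planar conformation would have a fully conjugated π system of 4 electrons. But 4 = 4(1), which is 4n not 4n+2, so it is not aromatic (cyclobutadiene) — cyclobutadiene is antiaromatic and distorts to a rectangle.
The 5-membered ring has a continuous p-orbital overlap around the ring; 2 ring double bonds (4 π electrons) plus the carbanion lone pair (2) give 6 π electrons. Since 6 = 4n+2 (n=1), it is aromatic (cyclopentadienyl anion).
2 of the 5 rings are aromatic. Total: 2.

2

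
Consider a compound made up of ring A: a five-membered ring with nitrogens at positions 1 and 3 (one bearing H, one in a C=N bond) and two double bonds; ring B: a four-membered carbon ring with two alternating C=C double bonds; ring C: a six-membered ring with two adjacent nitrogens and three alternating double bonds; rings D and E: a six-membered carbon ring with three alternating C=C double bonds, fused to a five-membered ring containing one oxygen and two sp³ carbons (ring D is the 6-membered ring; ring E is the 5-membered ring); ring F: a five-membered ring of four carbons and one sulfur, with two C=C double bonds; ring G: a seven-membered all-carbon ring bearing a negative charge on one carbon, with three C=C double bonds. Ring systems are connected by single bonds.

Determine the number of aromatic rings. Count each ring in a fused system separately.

4

Ring A has a continuous p-orbital overlap around the ring; 2 ring double bonds (4 π electrons) plus a heteroatom lone pair (2) give 6 π electrons. Since 6 = 4n+2 (n=1), ring A is aromatic (imidazole).
Ring B has only sp² ring atoms; a planar conformation would have a fully conjugated π system of 4 electrons. But 4 = 4(1), which is 4n not 4n+2, so ring B is not aromatic (cyclobutadiene) — cyclobutadiene is antiaromatic and distorts to a rectangle.
Ring C is planar and fully conjugated; 3 ring double bonds give 6 π electrons. 6 = 4(1)+2, so ring C is aromatic (pyridazine).
Ring D is planar and fully conjugated; 3 ring double bonds give 6 π electrons. Since 6 = 4n+2 (n=1), ring D is aromatic (benzene ring).
Ring E has two sp³ carbons, so it is not fully conjugated — not aromatic (oxolane ring).
Ring F is planar and fully conjugated; 2 ring double bonds (4 π electrons) plus a heteroatom lone pair (2) give 6 π electrons. Since 6 = 4n+2 (n=1), ring F is aromatic (thiophene).
Ring G has only sp² ring atoms; a planar conformation would have a fully conjugated π system of 8 electrons. But 8 = 4(2), which is 4n not 4n+2, so ring G is not aromatic (cycloheptatrienyl anion).
Aromatic: A, C, D, F. Total: 4.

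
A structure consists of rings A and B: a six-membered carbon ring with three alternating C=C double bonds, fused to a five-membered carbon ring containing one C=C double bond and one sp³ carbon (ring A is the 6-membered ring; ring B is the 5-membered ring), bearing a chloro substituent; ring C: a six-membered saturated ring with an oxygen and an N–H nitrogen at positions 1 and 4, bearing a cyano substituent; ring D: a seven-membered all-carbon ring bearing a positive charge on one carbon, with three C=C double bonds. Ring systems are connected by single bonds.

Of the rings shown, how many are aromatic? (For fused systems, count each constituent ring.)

Ring A is planar and fully conjugated; 3 ring double bonds give 6 π electrons. That satisfies 4n+2 with n=1, so ring A is aromatic (benzene ring).
Ring B has one sp³ carbon, so it is not fully conjugated — not aromatic (cyclopentene ring).
Ring C has only sp³ atoms, so it is not fully conjugated — not aromatic (morpholine).
Ring D has a continuous p-orbital overlap around the ring; 3 ring double bonds (6 π electrons) plus the carbocation's empty p orbital (0, but keeps the ring conjugated) give 6 π electrons. That satisfies 4n+2 with n=1, so ring D is aromatic (tropylium cation).
Aromatic: A, D. Total: 2.

2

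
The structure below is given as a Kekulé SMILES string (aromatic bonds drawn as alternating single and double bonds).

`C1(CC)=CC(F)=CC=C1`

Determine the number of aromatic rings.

The SMILES encodes a six-membered carbon ring with three alternating C=C double bonds.
The 6-membered ring has a continuous p-orbital overlap around the ring; 3 ring double bonds give 6 π electrons. That satisfies 4n+2 with n=1, so it is aromatic (benzene).

1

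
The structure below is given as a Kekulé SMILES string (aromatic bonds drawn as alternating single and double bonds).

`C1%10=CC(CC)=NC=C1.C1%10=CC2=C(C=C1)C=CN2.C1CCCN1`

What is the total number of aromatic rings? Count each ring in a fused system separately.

The SMILES encodes a six-membered ring of five carbons and one nitrogen with three alternating double bonds; a six-membered carbon ring with three alternating C=C double bonds, fused to a five-membered ring containing one N–H nitrogen and two C=C double bonds; a five-membered saturated ring of four carbons and one N–H nitrogen.
The 6-membered ring with one nitrogen is planar and fully conjugated; 3 ring double bonds give 6 π electrons. That satisfies 4n+2 with n=1, so it is aromatic (pyridine).
The fused 6/5-membered bicyclic (with one N–H) is a single π system with 9 sp² atoms and 10 π electrons from ring double bonds plus a heteroatom lone pair. 10 = 4(2)+2, so the system is aromatic and both rings count as aromatic (indole).
The 5-membered ring with one N–H has only sp³ atoms, so it is not fully conjugated — not aromatic (pyrrolidine).
3 of the 4 rings are aromatic. Total: 3.

3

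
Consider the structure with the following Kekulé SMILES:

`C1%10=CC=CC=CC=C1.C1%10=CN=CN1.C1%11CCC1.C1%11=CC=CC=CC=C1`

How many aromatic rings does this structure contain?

The SMILES encodes an eight-membered carbon ring with four alternating C=C double bonds; a five-membered ring with nitrogens at positions 1 and 3 (one bearing H, one in a C=N bond) and two double bonds; a four-membered saturated carbon ring; an eight-membered carbon ring with four alternating C=C double bonds.
The 8-membered ring has only sp² ring atoms; a planar conformation would have a fully conjugated π system of 8 electrons. But 8 = 4(2), which is 4n not 4n+2, so it is not aromatic (cyclooctatetraene) — cyclooctatetraene distorts into a non-planar tub to avoid antiaromaticity.
The 5-membered ring with two nitrogens (one N–H, one =N–) has a continuous p-orbital overlap around the ring; 2 ring double bonds (4 π electrons) plus a heteroatom lone pair (2) give 6 π electrons. 6 = 4(1)+2, so it is aromatic (imidazole).
The 4-membered ring has only sp³ atoms, so it is not fully conjugated — not aromatic (cyclobutane).
The second 8-membered ring has only sp² ring atoms; a planar conformation would have a fully conjugated π system of 8 electrons. But 8 = 4(2), which is 4n not 4n+2, so it is not aromatic (cyclooctatetraene) — cyclooctatetraene distorts into a non-planar tub to avoid antiaromaticity.
1 of the 4 rings is aromatic. Total: 1.

1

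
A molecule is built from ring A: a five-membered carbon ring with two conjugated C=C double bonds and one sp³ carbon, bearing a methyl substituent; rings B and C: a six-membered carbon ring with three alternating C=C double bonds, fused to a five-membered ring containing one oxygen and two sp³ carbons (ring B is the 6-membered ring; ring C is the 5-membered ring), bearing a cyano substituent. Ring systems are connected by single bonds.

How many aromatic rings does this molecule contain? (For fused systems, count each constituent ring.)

Ring A has one sp³ carbon, so it is not fully conjugated — not aromatic (cyclopentadiene).
Ring B has a continuous p-orbital overlap around the ring; 3 ring double bonds give 6 π electrons. That satisfies 4n+2 with n=1, so ring B is aromatic (benzene ring).
Ring C has two sp³ carbons, so it is not fully conjugated — not aromatic (oxolane ring).
Aromatic: B. Total: 1.

1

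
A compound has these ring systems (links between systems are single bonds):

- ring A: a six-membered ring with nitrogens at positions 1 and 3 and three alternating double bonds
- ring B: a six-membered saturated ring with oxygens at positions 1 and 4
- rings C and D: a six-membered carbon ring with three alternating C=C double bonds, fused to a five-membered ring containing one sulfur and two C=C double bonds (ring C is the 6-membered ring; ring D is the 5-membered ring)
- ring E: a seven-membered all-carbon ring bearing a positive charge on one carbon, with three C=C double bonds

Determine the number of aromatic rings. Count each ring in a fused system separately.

Ring A has a continuous p-orbital overlap around the ring; 3 ring double bonds give 6 π electrons. Since 6 = 4n+2 (n=1), ring A is aromatic (pyrimidine).
Ring B has only sp³ atoms, so it is not fully conjugated — not aromatic (1,4-dioxane).
Rings C and D form a fused bicyclic system (with one sulfur) with 9 sp² atoms and 10 π electrons from ring double bonds plus a heteroatom lone pair. 10 = 4(2)+2, so the system is aromatic and both rings count as aromatic (benzothiophene).
Ring E is fully conjugated (every ring atom contributes a p orbital); 3 ring double bonds (6 π electrons) plus the carbocation's empty p orbital (0, but keeps the ring conjugated) give 6 π electrons. 6 = 4(1)+2, so ring E is aromatic (tropylium cation).
Aromatic: A, C, D, E. Total: 4.

4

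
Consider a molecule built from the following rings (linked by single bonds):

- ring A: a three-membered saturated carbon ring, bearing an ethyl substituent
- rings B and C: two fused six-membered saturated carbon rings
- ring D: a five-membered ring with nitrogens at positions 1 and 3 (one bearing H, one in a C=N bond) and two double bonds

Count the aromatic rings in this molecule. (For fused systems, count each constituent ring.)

Ring A has only sp³ atoms, so it is not fully conjugated — not aromatic (cyclopropane).
Ring B has only sp³ atoms, so it is not fully conjugated — not aromatic (cyclohexane ring).
Ring C has only sp³ atoms, so it is not fully conjugated — not aromatic (cyclohexane ring).
Ring D is planar and fully conjugated; 2 ring double bonds (4 π electrons) plus a heteroatom lone pair (2) give 6 π electrons. 6 = 4(1)+2, so ring D is aromatic (imidazole).
Aromatic: D. Total: 1.

1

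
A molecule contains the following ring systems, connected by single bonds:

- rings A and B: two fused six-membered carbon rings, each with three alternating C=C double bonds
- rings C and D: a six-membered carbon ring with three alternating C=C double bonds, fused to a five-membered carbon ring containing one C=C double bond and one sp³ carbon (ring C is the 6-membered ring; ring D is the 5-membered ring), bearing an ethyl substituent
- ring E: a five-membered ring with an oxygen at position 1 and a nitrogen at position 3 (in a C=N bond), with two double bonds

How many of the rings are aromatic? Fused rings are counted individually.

4

Rings A and B form a fused bicyclic system with 10 sp² atoms and 10 π electrons from ring double bonds. 10 = 4(2)+2, so the system is aromatic and both rings count as aromatic (naphthalene).
Ring C has a continuous p-orbital overlap around the ring; 3 ring double bonds give 6 π electrons. Since 6 = 4n+2 (n=1), ring C is aromatic (benzene ring).
Ring D has one sp³ carbon, so it is not fully conjugated — not aromatic (cyclopentene ring).
Ring E has a continuous p-orbital overlap around the ring; 2 ring double bonds (4 π electrons) plus a heteroatom lone pair (2) give 6 π electrons. Since 6 = 4n+2 (n=1), ring E is aromatic (oxazole).
Aromatic: A, B, C, E. Total: 4.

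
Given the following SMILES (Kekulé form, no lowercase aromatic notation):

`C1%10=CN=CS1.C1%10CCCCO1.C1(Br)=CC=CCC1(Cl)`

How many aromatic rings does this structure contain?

1

The SMILES encodes a five-membered ring with a sulfur at position 1 and a nitrogen at position 3 (in a C=N bond), with two double bonds; a six-membered saturated ring of five carbons and one oxygen; a six-membered carbon ring with two conjugated C=C double bonds and two sp³ carbons.
The 5-membered ring with one sulfur and one =N– is planar and fully conjugated; 2 ring double bonds (4 π electrons) plus a heteroatom lone pair (2) give 6 π electrons. That satisfies 4n+2 with n=1, so it is aromatic (thiazole).
The 6-membered ring with one oxygen has only sp³ atoms, so it is not fully conjugated — not aromatic (tetrahydropyran).
The 6-membered ring has two sp³ carbons, so it is not fully conjugated — not aromatic (1,3-cyclohexadiene).
1 of the 3 rings is aromatic. Total: 1.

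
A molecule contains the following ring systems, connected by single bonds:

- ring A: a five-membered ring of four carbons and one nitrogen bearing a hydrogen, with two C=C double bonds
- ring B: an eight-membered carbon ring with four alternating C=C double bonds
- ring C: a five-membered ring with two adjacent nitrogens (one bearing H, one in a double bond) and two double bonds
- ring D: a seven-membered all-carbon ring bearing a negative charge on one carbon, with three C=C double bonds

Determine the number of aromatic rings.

Ring A is fully conjugated (every ring atom contributes a p orbital); 2 ring double bonds (4 π electrons) plus a heteroatom lone pair (2) give 6 π electrons. Since 6 = 4n+2 (n=1), ring A is aromatic (pyrrole).
Ring B has only sp² ring atoms; a planar conformation would have a fully conjugated π system of 8 electrons. But 8 = 4(2), which is 4n not 4n+2, so ring B is not aromatic (cyclooctatetraene) — cyclooctatetraene distorts into a non-planar tub to avoid antiaromaticity.
Ring C has a continuous p-orbital overlap around the ring; 2 ring double bonds (4 π electrons) plus a heteroatom lone pair (2) give 6 π electrons. That satisfies 4n+2 with n=1, so ring C is aromatic (pyrazole).
Ring D has only sp² ring atoms; a planar conformation would have a fully conjugated π system of 8 electrons. But 8 = 4(2), which is 4n not 4n+2, so ring D is not aromatic (cycloheptatrienyl anion).
Aromatic: A, C. Total: 2.

2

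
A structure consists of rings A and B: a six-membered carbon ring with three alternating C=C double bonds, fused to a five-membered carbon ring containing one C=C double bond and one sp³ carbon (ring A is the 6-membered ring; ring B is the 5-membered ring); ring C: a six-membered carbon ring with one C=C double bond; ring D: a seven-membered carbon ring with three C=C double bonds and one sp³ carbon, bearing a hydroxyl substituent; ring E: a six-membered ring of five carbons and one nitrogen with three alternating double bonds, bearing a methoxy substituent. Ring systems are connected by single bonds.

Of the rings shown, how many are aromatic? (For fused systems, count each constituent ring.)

2

Ring A is planar and fully conjugated; 3 ring double bonds give 6 π electrons. That satisfies 4n+2 with n=1, so ring A is aromatic (benzene ring).
Ring B has one sp³ carbon, so it is not fully conjugated — not aromatic (cyclopentene ring).
Ring C has four sp³ carbons, so it is not fully conjugated — not aromatic (cyclohexene).
Ring D has one sp³ carbon, so it is not fully conjugated — not aromatic (cycloheptatriene).
Ring E is fully conjugated (every ring atom contributes a p orbital); 3 ring double bonds give 6 π electrons. That satisfies 4n+2 with n=1, so ring E is aromatic (pyridine).
Aromatic: A, E. Total: 2.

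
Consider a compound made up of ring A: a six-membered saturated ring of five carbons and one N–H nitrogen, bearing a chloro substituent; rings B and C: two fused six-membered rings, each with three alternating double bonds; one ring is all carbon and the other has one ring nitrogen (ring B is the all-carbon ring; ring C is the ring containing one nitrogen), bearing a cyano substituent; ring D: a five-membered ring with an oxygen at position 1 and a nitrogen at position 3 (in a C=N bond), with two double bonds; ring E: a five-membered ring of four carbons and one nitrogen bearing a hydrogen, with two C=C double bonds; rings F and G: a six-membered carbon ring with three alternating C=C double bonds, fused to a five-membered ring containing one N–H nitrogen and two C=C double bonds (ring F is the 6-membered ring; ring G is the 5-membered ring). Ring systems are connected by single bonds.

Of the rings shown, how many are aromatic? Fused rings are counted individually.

Ring A has only sp³ atoms, so it is not fully conjugated — not aromatic (piperidine).
Rings B and C form a fused bicyclic system (with one nitrogen) with 10 sp² atoms and 10 π electrons from ring double bonds. 10 = 4(2)+2, so the system is aromatic and both rings count as aromatic (quinoline).
Ring D has a continuous p-orbital overlap around the ring; 2 ring double bonds (4 π electrons) plus a heteroatom lone pair (2) give 6 π electrons. 6 = 4(1)+2, so ring D is aromatic (oxazole).
Ring E is fully conjugated (every ring atom contributes a p orbital); 2 ring double bonds (4 π electrons) plus a heteroatom lone pair (2) give 6 π electrons. 6 = 4(1)+2, so ring E is aromatic (pyrrole).
Rings F and G form a fused bicyclic system (with one N–H) with 9 sp² atoms and 10 π electrons from ring double bonds plus a heteroatom lone pair. 10 = 4(2)+2, so the system is aromatic and both rings count as aromatic (indole).
Aromatic: B, C, D, E, F, G. Total: 6.

6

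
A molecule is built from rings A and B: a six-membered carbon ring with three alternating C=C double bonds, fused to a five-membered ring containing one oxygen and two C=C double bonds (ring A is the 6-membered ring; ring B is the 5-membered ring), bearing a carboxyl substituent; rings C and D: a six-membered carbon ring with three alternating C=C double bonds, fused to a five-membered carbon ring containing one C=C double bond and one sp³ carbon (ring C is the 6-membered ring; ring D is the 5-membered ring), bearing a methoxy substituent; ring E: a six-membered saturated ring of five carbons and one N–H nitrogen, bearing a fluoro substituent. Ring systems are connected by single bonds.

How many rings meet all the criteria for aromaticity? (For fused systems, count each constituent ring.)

Rings A and B form a fused bicyclic system (with one oxygen) with 9 sp² atoms and 10 π electrons from ring double bonds plus a heteroatom lone pair. 10 = 4(2)+2, so the system is aromatic and both rings count as aromatic (benzofuran).
Ring C is planar and fully conjugated; 3 ring double bonds give 6 π electrons. 6 = 4(1)+2, so ring C is aromatic (benzene ring).
Ring D has one sp³ carbon, so it is not fully conjugated — not aromatic (cyclopentene ring).
Ring E has only sp³ atoms, so it is not fully conjugated — not aromatic (piperidine).
Aromatic: A, B, C. Total: 3.

3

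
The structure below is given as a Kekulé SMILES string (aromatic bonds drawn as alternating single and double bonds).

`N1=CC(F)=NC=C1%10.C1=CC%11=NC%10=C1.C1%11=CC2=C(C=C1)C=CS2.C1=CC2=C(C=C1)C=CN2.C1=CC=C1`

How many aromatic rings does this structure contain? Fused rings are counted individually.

The SMILES encodes a six-membered ring with nitrogens at positions 1 and 4 and three alternating double bonds; a six-membered ring of five carbons and one nitrogen with three alternating double bonds; a six-membered carbon ring with three alternating C=C double bonds, fused to a five-membered ring containing one sulfur and two C=C double bonds; a six-membered carbon ring with three alternating C=C double bonds, fused to a five-membered ring containing one N–H nitrogen and two C=C double bonds; a four-membered carbon ring with two alternating C=C double bonds.
The 6-membered ring with two nitrogens (1,4) is fully conjugated (every ring atom contributes a p orbital); 3 ring double bonds give 6 π electrons. 6 = 4(1)+2, so it is aromatic (pyrazine).
The 6-membered ring with one nitrogen has a continuous p-orbital overlap around the ring; 3 ring double bonds give 6 π electrons. That satisfies 4n+2 with n=1, so it is aromatic (pyridine).
The fused 6/5-membered bicyclic (with one sulfur) is a single π system with 9 sp² atoms and 10 π electrons from ring double bonds plus a heteroatom lone pair. 10 = 4(2)+2, so the system is aromatic and both rings count as aromatic (benzothiophene).
The fused 6/5-membered bicyclic (with one N–H) is a single π system with 9 sp² atoms and 10 π electrons from ring double bonds plus a heteroatom lone pair. 10 = 4(2)+2, so the system is aromatic and both rings count as aromatic (indole).
The 4-membered ring has only sp² ring atoms; a planar conformation would have a fully conjugated π system of 4 electrons. But 4 = 4(1), which is 4n not 4n+2, so it is not aromatic (cyclobutadiene) — cyclobutadiene is antiaromatic and distorts to a rectangle.
6 of the 7 rings are aromatic. Total: 6.

6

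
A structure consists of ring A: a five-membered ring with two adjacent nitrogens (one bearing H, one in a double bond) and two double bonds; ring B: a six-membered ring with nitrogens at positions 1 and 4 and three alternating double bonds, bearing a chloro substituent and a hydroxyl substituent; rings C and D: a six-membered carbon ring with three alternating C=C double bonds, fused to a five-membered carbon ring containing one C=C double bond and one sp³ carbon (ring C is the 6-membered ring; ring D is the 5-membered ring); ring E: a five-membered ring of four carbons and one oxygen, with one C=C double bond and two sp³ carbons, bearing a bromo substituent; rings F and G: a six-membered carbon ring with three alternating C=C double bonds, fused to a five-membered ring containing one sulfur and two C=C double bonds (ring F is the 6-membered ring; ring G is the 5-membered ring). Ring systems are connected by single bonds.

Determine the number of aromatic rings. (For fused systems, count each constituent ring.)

5

Ring A is fully conjugated (every ring atom contributes a p orbital); 2 ring double bonds (4 π electrons) plus a heteroatom lone pair (2) give 6 π electrons. That satisfies 4n+2 with n=1, so ring A is aromatic (pyrazole).
Ring B has a continuous p-orbital overlap around the ring; 3 ring double bonds give 6 π electrons. That satisfies 4n+2 with n=1, so ring B is aromatic (pyrazine).
Ring C is planar and fully conjugated; 3 ring double bonds give 6 π electrons. Since 6 = 4n+2 (n=1), ring C is aromatic (benzene ring).
Ring D has one sp³ carbon, so it is not fully conjugated — not aromatic (cyclopentene ring).
Ring E has two sp³ carbons, so it is not fully conjugated — not aromatic (2,3-dihydrofuran).
Rings F and G form a fused bicyclic system (with one sulfur) with 9 sp² atoms and 10 π electrons from ring double bonds plus a heteroatom lone pair. 10 = 4(2)+2, so the system is aromatic and both rings count as aromatic (benzothiophene).
Aromatic: A, B, C, F, G. Total: 5.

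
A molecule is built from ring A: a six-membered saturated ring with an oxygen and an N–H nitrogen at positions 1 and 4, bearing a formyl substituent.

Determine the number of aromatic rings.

0

Ring A has only sp³ atoms, so it is not fully conjugated — not aromatic (morpholine).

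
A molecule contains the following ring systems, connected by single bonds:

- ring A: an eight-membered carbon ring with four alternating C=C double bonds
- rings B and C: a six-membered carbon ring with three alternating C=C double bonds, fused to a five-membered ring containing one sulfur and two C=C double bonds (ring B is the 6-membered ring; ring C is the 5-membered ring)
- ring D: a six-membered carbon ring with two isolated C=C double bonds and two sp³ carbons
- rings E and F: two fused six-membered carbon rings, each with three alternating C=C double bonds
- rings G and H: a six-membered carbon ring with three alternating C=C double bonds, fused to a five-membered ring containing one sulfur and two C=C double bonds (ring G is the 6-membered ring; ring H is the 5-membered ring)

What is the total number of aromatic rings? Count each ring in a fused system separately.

6

Ring A has only sp² ring atoms; a planar conformation would have a fully conjugated π system of 8 electrons. But 8 = 4(2), which is 4n not 4n+2, so ring A is not aromatic (cyclooctatetraene) — cyclooctatetraene distorts into a non-planar tub to avoid antiaromaticity.
Rings B and C form a fused bicyclic system (with one sulfur) with 9 sp² atoms and 10 π electrons from ring double bonds plus a heteroatom lone pair. 10 = 4(2)+2, so the system is aromatic and both rings count as aromatic (benzothiophene).
Ring D has two sp³ carbons, so it is not fully conjugated — not aromatic (1,4-cyclohexadiene).
Rings E and F form a fused bicyclic system with 10 sp² atoms and 10 π electrons from ring double bonds. 10 = 4(2)+2, so the system is aromatic and both rings count as aromatic (naphthalene).
Rings G and H form a fused bicyclic system (with one sulfur) with 9 sp² atoms and 10 π electrons from ring double bonds plus a heteroatom lone pair. 10 = 4(2)+2, so the system is aromatic and both rings count as aromatic (benzothiophene).
Aromatic: B, C, E, F, G, H. Total: 6.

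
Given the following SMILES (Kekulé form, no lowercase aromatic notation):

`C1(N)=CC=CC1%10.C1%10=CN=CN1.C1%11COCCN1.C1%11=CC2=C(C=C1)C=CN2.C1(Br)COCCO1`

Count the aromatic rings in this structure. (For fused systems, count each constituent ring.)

The SMILES encodes a five-membered carbon ring with two conjugated C=C double bonds and one sp³ carbon; a five-membered ring with nitrogens at positions 1 and 3 (one bearing H, one in a C=N bond) and two double bonds; a six-membered saturated ring with an oxygen and an N–H nitrogen at positions 1 and 4; a six-membered carbon ring with three alternating C=C double bonds, fused to a five-membered ring containing one N–H nitrogen and two C=C double bonds; a six-membered saturated ring with oxygens at positions 1 and 4.
The 5-membered ring has one sp³ carbon, so it is not fully conjugated — not aromatic (cyclopentadiene).
The 5-membered ring with two nitrogens (one N–H, one =N–) is planar and fully conjugated; 2 ring double bonds (4 π electrons) plus a heteroatom lone pair (2) give 6 π electrons. 6 = 4(1)+2, so it is aromatic (imidazole).
The 6-membered ring with one oxygen and one N–H (1,4) has only sp³ atoms, so it is not fully conjugated — not aromatic (morpholine).
The fused 6/5-membered bicyclic (with one N–H) is a single π system with 9 sp² atoms and 10 π electrons from ring double bonds plus a heteroatom lone pair. 10 = 4(2)+2, so the system is aromatic and both rings count as aromatic (indole).
The 6-membered ring with two oxygens (1,4) has only sp³ atoms, so it is not fully conjugated — not aromatic (1,4-dioxane).
3 of the 6 rings are aromatic. Total: 3.

3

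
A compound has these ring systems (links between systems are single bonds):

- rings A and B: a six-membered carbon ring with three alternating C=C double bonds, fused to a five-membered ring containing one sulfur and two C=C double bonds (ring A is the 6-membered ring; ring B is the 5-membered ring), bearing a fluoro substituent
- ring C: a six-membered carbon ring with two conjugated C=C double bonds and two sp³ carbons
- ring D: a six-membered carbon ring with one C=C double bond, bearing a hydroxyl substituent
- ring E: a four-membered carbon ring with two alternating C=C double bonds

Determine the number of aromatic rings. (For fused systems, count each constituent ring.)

Rings A and B form a fused bicyclic system (with one sulfur) with 9 sp² atoms and 10 π electrons from ring double bonds plus a heteroatom lone pair. 10 = 4(2)+2, so the system is aromatic and both rings count as aromatic (benzothiophene).
Ring C has two sp³ carbons, so it is not fully conjugated — not aromatic (1,3-cyclohexadiene).
Ring D has four sp³ carbons, so it is not fully conjugated — not aromatic (cyclohexene).
Ring E has only sp² ring atoms; a planar conformation would have a fully conjugated π system of 4 electrons. But 4 = 4(1), which is 4n not 4n+2, so ring E is not aromatic (cyclobutadiene) — cyclobutadiene is antiaromatic and distorts to a rectangle.
Aromatic: A, B. Total: 2.

2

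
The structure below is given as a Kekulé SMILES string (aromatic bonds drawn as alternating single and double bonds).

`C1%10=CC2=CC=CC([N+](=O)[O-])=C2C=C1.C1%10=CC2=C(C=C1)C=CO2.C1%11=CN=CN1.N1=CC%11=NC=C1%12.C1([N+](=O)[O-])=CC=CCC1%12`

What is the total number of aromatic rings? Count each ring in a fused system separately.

6

The SMILES encodes two fused six-membered carbon rings, each with three alternating C=C double bonds; a six-membered carbon ring with three alternating C=C double bonds, fused to a five-membered ring containing one oxygen and two C=C double bonds; a five-membered ring with nitrogens at positions 1 and 3 (one bearing H, one in a C=N bond) and two double bonds; a six-membered ring with nitrogens at positions 1 and 4 and three alternating double bonds; a six-membered carbon ring with two conjugated C=C double bonds and two sp³ carbons.
The fused 6/6-membered bicyclic is a single π system with 10 sp² atoms and 10 π electrons from ring double bonds. 10 = 4(2)+2, so the system is aromatic and both rings count as aromatic (naphthalene).
The fused 6/5-membered bicyclic (with one oxygen) is a single π system with 9 sp² atoms and 10 π electrons from ring double bonds plus a heteroatom lone pair. 10 = 4(2)+2, so the system is aromatic and both rings count as aromatic (benzofuran).
The 5-membered ring with two nitrogens (one N–H, one =N–) has a continuous p-orbital overlap around the ring; 2 ring double bonds (4 π electrons) plus a heteroatom lone pair (2) give 6 π electrons. Since 6 = 4n+2 (n=1), it is aromatic (imidazole).
The 6-membered ring with two nitrogens (1,4) is fully conjugated (every ring atom contributes a p orbital); 3 ring double bonds give 6 π electrons. That satisfies 4n+2 with n=1, so it is aromatic (pyrazine).
The 6-membered ring has two sp³ carbons, so it is not fully conjugated — not aromatic (1,3-cyclohexadiene).
6 of the 7 rings are aromatic. Total: 6.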